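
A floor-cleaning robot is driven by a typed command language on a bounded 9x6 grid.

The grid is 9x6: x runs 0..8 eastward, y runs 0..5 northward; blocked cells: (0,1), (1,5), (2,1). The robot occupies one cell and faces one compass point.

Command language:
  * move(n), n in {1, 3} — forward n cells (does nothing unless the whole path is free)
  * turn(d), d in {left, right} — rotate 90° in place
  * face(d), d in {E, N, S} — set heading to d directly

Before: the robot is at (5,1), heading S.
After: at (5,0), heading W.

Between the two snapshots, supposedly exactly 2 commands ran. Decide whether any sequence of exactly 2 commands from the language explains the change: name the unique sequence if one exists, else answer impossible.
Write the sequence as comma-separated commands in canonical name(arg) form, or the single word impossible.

key: order matters: swapping move(1) and turn(right) lands elsewhere
t0: at (5,1), heading S
[1] after move(1): at (5,0), heading S
[2] after turn(right): at (5,0), heading W
no rival 2-sequence matches.

move(1), turn(right)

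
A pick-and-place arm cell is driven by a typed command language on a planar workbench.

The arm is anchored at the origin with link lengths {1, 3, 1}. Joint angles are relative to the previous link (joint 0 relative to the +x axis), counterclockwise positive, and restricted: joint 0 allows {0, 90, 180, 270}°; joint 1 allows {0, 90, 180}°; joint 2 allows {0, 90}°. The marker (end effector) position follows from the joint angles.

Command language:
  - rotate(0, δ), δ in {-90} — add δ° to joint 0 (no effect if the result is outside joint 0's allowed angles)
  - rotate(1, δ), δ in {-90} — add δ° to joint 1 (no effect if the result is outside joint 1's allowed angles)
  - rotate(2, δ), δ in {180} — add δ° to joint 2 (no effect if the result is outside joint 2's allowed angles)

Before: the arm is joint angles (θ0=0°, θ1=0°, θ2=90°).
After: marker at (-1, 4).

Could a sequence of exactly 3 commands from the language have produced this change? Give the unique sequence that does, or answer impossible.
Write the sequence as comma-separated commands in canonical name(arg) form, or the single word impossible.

rotate(0, -90), rotate(0, -90), rotate(0, -90)

from: joint angles (θ0=0°, θ1=0°, θ2=90°)
1. rotate(0, -90) → joint angles (θ0=270°, θ1=0°, θ2=90°)
2. rotate(0, -90) → joint angles (θ0=180°, θ1=0°, θ2=90°)
3. rotate(0, -90) → joint angles (θ0=90°, θ1=0°, θ2=90°)
all 27 alternatives checked — unique.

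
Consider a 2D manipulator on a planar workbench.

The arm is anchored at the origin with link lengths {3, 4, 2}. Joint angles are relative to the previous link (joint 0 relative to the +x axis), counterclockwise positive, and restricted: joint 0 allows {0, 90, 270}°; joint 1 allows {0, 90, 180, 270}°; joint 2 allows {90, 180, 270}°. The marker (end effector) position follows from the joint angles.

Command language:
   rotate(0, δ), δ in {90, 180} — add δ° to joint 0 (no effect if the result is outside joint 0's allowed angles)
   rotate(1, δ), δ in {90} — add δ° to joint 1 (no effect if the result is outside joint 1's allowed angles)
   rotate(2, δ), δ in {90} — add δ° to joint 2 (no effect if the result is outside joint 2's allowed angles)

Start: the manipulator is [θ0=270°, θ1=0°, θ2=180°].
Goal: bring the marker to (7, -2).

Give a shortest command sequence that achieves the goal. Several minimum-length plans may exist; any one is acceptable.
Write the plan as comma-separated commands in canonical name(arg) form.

t0: [θ0=270°, θ1=0°, θ2=180°]
1. rotate(0, 90) → [θ0=0°, θ1=0°, θ2=180°]
2. rotate(2, 90) → [θ0=0°, θ1=0°, θ2=270°]
minimal: 2 command(s), checked below 2.

rotate(0, 90), rotate(2, 90)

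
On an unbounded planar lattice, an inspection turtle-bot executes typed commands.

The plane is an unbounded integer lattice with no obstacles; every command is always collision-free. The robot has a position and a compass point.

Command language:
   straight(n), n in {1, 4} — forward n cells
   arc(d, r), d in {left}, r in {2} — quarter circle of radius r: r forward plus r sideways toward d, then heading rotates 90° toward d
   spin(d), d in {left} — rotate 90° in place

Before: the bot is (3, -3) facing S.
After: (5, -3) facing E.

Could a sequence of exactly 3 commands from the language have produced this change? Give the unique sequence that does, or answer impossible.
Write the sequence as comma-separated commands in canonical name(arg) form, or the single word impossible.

key: running straight(1) before spin(left) would end elsewhere — order is forced
initial: (3, -3) facing S
t=1 spin(left) ⇒ (3, -3) facing E
t=2 straight(1) ⇒ (4, -3) facing E
t=3 straight(1) ⇒ (5, -3) facing E
all 64 alternatives checked — unique.

spin(left), straight(1), straight(1)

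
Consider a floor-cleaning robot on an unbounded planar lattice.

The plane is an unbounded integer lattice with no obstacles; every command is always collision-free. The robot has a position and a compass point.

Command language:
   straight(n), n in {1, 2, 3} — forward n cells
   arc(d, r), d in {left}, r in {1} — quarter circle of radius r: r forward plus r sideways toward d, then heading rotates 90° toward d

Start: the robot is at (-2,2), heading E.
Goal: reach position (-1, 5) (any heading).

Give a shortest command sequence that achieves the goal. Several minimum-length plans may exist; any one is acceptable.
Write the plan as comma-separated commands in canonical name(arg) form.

arc(left, 1), straight(2)

begin: at (-2,2), heading E
1. arc(left, 1) → at (-1,3), heading N
2. straight(2) → at (-1,5), heading N
shorter routes all fall short; 2 is best.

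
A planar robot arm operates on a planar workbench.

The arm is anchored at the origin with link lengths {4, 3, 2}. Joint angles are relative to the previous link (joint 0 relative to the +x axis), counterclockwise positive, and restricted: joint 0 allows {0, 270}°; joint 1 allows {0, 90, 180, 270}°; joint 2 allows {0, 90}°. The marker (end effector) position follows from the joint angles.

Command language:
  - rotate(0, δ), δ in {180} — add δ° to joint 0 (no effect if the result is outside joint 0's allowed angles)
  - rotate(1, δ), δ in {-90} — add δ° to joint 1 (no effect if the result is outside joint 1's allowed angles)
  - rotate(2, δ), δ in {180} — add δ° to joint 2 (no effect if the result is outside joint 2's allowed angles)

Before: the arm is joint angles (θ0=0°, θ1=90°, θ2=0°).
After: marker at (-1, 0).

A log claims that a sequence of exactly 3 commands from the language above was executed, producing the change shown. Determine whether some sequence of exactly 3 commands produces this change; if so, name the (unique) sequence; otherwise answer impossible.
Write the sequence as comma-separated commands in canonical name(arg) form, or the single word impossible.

initial: joint angles (θ0=0°, θ1=90°, θ2=0°)
t=1 rotate(1, -90) ⇒ joint angles (θ0=0°, θ1=0°, θ2=0°)
t=2 rotate(1, -90) ⇒ joint angles (θ0=0°, θ1=270°, θ2=0°)
t=3 rotate(1, -90) ⇒ joint angles (θ0=0°, θ1=180°, θ2=0°)
uniquely the one of 27 3-step routes that fits.

rotate(1, -90), rotate(1, -90), rotate(1, -90)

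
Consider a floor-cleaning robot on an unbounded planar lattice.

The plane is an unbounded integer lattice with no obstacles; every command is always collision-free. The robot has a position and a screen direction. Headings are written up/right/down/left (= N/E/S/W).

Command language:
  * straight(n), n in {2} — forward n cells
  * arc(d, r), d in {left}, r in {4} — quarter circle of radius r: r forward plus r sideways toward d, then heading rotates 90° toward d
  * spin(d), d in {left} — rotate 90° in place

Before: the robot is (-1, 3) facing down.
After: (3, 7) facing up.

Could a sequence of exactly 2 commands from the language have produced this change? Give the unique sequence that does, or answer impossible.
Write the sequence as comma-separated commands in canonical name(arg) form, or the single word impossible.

key: cell and facing (now N) both changed — the 2 commands mix motion and turning
start: (-1, 3) facing down
[1] after spin(left): (-1, 3) facing right
[2] after arc(left, 4): (3, 7) facing up
all 9 alternatives checked — unique.

spin(left), arc(left, 4)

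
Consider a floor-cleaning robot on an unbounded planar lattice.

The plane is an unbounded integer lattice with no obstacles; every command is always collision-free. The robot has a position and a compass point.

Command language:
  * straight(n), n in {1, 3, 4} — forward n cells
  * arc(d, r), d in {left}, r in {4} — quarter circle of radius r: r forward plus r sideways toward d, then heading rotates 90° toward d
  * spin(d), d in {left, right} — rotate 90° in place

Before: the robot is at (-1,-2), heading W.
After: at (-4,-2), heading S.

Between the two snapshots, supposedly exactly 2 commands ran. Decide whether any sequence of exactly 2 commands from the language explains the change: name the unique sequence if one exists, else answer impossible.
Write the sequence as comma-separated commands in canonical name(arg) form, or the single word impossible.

key: running spin(left) before straight(3) would end elsewhere — order is forced
t0: at (-1,-2), heading W
1. straight(3) → at (-4,-2), heading W
2. spin(left) → at (-4,-2), heading S
no other 2-command option fits: unique.

straight(3), spin(left)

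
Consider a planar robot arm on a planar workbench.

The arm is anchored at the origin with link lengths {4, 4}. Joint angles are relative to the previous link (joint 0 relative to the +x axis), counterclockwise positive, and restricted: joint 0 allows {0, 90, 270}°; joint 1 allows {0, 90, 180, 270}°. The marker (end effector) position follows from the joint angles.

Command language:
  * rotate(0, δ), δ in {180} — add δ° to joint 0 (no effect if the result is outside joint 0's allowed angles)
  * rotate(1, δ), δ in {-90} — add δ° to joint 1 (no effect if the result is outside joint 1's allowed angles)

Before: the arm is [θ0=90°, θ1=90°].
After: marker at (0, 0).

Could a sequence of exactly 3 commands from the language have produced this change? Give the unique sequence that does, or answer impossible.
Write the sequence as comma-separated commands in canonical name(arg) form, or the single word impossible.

rotate(1, -90), rotate(1, -90), rotate(1, -90)

t0: [θ0=90°, θ1=90°]
t=1 rotate(1, -90) ⇒ [θ0=90°, θ1=0°]
t=2 rotate(1, -90) ⇒ [θ0=90°, θ1=270°]
t=3 rotate(1, -90) ⇒ [θ0=90°, θ1=180°]
no other 3-command option fits: unique.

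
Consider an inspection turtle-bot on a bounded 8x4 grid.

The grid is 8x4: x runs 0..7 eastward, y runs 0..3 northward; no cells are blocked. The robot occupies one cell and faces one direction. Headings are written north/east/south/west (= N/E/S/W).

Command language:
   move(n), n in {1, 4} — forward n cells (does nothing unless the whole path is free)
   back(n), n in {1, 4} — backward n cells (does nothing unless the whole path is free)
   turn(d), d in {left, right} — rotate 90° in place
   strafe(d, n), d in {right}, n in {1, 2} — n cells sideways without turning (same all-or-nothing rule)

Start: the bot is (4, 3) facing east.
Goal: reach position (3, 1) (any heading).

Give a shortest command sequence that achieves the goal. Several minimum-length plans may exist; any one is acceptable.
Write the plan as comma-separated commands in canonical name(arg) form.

strafe(right, 2), back(1)

start: (4, 3) facing east
1. strafe(right, 2) → (4, 1) facing east
2. back(1) → (3, 1) facing east
shorter routes all fall short; 2 is best.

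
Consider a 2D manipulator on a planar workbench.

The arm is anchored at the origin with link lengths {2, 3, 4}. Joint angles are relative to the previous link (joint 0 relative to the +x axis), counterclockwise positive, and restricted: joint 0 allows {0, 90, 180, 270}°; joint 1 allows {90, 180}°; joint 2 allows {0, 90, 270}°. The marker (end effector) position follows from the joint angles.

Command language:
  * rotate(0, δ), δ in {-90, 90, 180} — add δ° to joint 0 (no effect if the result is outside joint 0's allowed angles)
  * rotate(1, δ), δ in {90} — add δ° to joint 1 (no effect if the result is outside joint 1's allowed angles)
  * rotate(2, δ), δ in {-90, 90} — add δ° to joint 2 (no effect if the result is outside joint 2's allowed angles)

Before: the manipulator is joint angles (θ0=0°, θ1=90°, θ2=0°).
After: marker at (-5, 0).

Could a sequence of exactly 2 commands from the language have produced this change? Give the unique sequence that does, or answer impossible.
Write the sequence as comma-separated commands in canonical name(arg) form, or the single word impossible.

from: joint angles (θ0=0°, θ1=90°, θ2=0°)
1. rotate(1, 90) → joint angles (θ0=0°, θ1=180°, θ2=0°)
2. rotate(1, 90) → joint angles (θ0=0°, θ1=180°, θ2=0°)
no rival 2-sequence matches.

rotate(1, 90), rotate(1, 90)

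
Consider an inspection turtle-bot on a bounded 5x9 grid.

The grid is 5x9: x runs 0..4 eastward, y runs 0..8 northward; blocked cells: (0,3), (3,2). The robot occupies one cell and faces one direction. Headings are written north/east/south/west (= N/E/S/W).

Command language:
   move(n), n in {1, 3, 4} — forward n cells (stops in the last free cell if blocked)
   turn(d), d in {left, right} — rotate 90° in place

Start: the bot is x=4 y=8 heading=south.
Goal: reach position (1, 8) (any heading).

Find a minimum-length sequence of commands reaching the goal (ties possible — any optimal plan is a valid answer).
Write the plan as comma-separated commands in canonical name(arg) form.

turn(right), move(3)

initial: x=4 y=8 heading=south
t=1 turn(right) ⇒ x=4 y=8 heading=west
t=2 move(3) ⇒ x=1 y=8 heading=west
shorter routes all fall short; 2 is best.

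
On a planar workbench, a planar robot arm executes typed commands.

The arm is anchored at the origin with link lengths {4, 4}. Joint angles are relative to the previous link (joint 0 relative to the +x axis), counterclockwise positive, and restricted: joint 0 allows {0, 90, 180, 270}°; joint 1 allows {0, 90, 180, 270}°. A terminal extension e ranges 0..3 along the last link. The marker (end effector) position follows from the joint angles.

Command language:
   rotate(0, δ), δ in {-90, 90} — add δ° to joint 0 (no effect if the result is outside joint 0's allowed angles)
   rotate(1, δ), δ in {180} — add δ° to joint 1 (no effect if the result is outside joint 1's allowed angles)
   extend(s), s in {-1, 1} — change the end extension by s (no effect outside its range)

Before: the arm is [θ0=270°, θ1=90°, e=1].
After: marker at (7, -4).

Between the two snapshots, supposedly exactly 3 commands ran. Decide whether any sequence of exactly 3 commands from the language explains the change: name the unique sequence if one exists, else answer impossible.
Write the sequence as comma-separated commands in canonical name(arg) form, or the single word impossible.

extend(1), extend(1), extend(1)

start: [θ0=270°, θ1=90°, e=1]
[1] after extend(1): [θ0=270°, θ1=90°, e=2]
[2] after extend(1): [θ0=270°, θ1=90°, e=3]
[3] after extend(1): [θ0=270°, θ1=90°, e=3]
all 125 alternatives checked — unique.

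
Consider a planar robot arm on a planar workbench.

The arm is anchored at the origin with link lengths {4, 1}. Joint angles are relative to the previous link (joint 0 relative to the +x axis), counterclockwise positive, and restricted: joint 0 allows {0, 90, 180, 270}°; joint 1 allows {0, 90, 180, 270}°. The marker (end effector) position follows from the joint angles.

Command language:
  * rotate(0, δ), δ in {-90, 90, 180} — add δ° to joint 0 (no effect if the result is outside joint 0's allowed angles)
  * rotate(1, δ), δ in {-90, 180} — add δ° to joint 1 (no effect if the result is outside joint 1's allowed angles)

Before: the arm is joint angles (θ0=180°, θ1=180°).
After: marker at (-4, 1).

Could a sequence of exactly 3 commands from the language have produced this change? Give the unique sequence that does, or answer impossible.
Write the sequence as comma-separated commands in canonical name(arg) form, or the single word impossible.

start: joint angles (θ0=180°, θ1=180°)
[1] after rotate(1, -90): joint angles (θ0=180°, θ1=90°)
[2] after rotate(1, -90): joint angles (θ0=180°, θ1=0°)
[3] after rotate(1, -90): joint angles (θ0=180°, θ1=270°)
no rival 3-sequence matches.

rotate(1, -90), rotate(1, -90), rotate(1, -90)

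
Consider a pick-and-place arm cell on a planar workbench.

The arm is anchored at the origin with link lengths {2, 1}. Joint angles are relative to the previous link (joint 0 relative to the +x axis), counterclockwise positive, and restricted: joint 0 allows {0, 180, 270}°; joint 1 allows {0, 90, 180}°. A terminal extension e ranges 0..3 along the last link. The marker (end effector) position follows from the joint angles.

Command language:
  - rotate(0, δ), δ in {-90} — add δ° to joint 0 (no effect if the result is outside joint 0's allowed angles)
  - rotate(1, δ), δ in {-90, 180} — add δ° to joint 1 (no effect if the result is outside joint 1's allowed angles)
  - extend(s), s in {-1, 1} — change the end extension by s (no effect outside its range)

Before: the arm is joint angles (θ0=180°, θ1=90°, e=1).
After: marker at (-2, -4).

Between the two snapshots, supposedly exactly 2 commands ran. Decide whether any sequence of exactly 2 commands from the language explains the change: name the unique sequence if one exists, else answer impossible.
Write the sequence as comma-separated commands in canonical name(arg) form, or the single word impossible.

extend(1), extend(1)

from: joint angles (θ0=180°, θ1=90°, e=1)
[1] after extend(1): joint angles (θ0=180°, θ1=90°, e=2)
[2] after extend(1): joint angles (θ0=180°, θ1=90°, e=3)
no other 2-command option fits: unique.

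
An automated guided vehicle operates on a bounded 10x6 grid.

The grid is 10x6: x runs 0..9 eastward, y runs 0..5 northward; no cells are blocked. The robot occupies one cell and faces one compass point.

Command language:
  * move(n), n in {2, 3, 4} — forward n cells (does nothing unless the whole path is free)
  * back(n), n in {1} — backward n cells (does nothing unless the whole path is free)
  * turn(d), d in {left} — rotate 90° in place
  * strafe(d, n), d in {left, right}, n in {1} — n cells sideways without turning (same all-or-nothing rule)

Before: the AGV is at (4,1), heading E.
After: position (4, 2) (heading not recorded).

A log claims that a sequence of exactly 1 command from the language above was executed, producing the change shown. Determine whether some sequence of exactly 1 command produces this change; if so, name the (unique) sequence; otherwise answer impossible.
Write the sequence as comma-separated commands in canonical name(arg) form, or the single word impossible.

begin: at (4,1), heading E
1. strafe(left, 1) → at (4,2), heading E
no rival 1-sequence matches.

strafe(left, 1)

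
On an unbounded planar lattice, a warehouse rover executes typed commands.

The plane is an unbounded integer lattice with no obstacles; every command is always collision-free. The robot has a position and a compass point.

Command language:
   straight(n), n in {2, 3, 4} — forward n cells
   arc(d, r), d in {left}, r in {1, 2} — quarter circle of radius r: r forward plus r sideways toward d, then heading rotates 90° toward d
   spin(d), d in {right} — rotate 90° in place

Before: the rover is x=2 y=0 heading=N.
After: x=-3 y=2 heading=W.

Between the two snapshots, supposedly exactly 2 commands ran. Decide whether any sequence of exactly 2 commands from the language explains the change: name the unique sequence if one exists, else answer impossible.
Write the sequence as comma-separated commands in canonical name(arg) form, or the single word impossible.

arc(left, 2), straight(3)

key: cell and facing (now W) both changed — the 2 commands mix motion and turning
initial: x=2 y=0 heading=N
[1] after arc(left, 2): x=0 y=2 heading=W
[2] after straight(3): x=-3 y=2 heading=W
all 36 alternatives checked — unique.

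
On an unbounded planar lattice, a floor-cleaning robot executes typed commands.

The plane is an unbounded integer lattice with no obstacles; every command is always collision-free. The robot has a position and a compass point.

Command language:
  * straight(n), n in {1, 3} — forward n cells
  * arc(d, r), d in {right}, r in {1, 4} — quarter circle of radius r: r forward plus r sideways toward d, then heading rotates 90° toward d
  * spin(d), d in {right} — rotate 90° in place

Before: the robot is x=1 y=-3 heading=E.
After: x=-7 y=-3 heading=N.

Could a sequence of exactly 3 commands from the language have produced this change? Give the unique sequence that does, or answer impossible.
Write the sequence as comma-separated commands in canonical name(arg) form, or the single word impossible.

spin(right), arc(right, 4), arc(right, 4)

key: position moved to (-7,-3) AND the heading swung to N — translation plus rotation needed
initial: x=1 y=-3 heading=E
t=1 spin(right) ⇒ x=1 y=-3 heading=S
t=2 arc(right, 4) ⇒ x=-3 y=-7 heading=W
t=3 arc(right, 4) ⇒ x=-7 y=-3 heading=N
all 125 alternatives checked — unique.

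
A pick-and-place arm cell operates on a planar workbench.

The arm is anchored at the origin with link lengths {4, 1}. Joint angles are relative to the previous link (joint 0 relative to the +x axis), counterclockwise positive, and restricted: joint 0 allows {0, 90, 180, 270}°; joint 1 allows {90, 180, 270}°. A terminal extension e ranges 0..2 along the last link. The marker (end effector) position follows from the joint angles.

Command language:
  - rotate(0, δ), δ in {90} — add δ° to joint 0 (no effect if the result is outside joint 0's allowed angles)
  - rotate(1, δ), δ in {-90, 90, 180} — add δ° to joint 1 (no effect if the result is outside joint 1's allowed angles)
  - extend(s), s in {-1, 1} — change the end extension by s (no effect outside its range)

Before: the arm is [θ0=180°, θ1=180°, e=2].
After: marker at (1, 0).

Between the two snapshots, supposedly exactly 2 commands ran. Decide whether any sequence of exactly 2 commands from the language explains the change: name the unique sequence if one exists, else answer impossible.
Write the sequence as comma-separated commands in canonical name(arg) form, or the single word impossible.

rotate(0, 90), rotate(0, 90)

initial: [θ0=180°, θ1=180°, e=2]
1. rotate(0, 90) → [θ0=270°, θ1=180°, e=2]
2. rotate(0, 90) → [θ0=0°, θ1=180°, e=2]
no other 2-command option fits: unique.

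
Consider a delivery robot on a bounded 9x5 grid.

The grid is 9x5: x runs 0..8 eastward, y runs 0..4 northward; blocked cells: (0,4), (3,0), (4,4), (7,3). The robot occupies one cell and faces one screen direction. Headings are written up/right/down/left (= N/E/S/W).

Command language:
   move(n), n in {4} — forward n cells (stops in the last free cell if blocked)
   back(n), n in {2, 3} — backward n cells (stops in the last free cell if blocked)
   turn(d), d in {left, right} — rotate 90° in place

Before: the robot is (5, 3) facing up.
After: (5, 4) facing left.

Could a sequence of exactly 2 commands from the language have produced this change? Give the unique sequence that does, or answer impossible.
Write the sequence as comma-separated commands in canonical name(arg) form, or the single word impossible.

move(4), turn(left)

key: running turn(left) before move(4) would end elsewhere — order is forced
begin: (5, 3) facing up
1. move(4) → (5, 4) facing up
2. turn(left) → (5, 4) facing left
all 25 alternatives checked — unique.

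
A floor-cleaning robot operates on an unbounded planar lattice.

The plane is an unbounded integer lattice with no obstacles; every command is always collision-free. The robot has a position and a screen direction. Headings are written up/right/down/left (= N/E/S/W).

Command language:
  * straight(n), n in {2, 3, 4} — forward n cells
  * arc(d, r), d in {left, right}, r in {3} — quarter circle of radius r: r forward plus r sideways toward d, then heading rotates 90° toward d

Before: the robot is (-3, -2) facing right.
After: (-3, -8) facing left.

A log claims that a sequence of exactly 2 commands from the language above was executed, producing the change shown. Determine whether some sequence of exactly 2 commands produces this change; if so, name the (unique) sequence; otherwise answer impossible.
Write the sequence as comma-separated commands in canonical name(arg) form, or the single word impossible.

arc(right, 3), arc(right, 3)

key: position moved to (-3,-8) AND the heading swung to W — translation plus rotation needed
start: (-3, -2) facing right
t=1 arc(right, 3) ⇒ (0, -5) facing down
t=2 arc(right, 3) ⇒ (-3, -8) facing left
no rival 2-sequence matches.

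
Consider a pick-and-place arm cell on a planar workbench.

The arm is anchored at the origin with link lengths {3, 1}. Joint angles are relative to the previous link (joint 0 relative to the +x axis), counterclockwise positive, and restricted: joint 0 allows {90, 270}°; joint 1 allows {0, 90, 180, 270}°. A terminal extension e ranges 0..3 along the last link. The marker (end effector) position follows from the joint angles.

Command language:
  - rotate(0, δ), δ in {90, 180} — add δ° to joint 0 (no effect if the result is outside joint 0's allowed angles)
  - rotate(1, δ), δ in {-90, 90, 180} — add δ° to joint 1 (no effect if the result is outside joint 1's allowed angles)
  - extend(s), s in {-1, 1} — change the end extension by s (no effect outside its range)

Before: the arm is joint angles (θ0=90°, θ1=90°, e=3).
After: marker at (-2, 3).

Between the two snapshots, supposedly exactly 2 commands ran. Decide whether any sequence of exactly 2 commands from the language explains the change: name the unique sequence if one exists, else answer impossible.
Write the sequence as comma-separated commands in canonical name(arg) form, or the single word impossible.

extend(-1), extend(-1)

from: joint angles (θ0=90°, θ1=90°, e=3)
step 1 (extend(-1)): joint angles (θ0=90°, θ1=90°, e=2)
step 2 (extend(-1)): joint angles (θ0=90°, θ1=90°, e=1)
all 49 alternatives checked — unique.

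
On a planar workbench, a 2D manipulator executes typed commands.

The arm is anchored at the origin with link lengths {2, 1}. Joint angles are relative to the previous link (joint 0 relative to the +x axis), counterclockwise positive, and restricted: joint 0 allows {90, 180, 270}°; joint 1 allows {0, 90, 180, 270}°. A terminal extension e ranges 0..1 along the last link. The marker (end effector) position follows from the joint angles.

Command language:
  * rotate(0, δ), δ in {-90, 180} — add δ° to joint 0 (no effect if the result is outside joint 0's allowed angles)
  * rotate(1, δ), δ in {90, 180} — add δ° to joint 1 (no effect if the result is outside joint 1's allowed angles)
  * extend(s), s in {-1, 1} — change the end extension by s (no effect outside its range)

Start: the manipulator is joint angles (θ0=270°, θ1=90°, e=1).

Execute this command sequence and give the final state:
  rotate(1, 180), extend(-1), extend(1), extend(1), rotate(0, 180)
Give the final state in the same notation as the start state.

joint angles (θ0=90°, θ1=270°, e=1)

t0: joint angles (θ0=270°, θ1=90°, e=1)
1. rotate(1, 180) → joint angles (θ0=270°, θ1=270°, e=1)
2. extend(-1) → joint angles (θ0=270°, θ1=270°, e=0)
3. extend(1) → joint angles (θ0=270°, θ1=270°, e=1)
4. extend(1) → joint angles (θ0=270°, θ1=270°, e=1)
5. rotate(0, 180) → joint angles (θ0=90°, θ1=270°, e=1)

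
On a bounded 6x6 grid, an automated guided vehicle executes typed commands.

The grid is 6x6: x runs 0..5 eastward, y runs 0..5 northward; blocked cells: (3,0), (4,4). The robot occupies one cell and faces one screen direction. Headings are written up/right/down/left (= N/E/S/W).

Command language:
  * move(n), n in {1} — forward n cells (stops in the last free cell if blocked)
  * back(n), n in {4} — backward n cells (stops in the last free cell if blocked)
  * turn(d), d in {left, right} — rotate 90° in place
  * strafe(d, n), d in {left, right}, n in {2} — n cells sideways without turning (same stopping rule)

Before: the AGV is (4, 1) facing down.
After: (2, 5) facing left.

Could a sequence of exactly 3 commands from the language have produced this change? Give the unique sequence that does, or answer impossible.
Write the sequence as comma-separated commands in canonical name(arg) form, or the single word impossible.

strafe(right, 2), back(4), turn(right)

key: cell and facing (now W) both changed — the 3 commands mix motion and turning
initial: (4, 1) facing down
t=1 strafe(right, 2) ⇒ (2, 1) facing down
t=2 back(4) ⇒ (2, 5) facing down
t=3 turn(right) ⇒ (2, 5) facing left
uniquely the one of 216 3-step routes that fits.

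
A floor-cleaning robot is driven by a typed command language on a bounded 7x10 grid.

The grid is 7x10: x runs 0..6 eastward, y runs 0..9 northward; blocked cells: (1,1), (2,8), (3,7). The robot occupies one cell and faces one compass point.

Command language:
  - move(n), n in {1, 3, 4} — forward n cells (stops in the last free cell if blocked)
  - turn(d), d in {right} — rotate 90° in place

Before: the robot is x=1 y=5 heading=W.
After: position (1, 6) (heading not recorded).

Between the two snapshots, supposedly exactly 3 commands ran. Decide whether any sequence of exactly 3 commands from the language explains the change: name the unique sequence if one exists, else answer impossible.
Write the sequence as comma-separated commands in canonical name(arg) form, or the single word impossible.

turn(right), move(1), turn(right)

t0: x=1 y=5 heading=W
step 1 (turn(right)): x=1 y=5 heading=N
step 2 (move(1)): x=1 y=6 heading=N
step 3 (turn(right)): x=1 y=6 heading=E
all 64 alternatives checked — unique.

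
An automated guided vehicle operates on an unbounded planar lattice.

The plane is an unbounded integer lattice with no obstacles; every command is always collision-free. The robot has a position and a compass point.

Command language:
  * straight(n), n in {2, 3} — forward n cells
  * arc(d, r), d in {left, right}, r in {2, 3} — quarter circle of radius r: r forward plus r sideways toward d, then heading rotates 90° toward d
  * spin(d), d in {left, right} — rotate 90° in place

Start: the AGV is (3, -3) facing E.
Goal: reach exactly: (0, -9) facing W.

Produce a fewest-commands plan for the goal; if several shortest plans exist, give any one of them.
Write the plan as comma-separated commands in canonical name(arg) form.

from: (3, -3) facing E
1. spin(right) → (3, -3) facing S
2. straight(3) → (3, -6) facing S
3. arc(right, 3) → (0, -9) facing W
minimal: 3 command(s), checked below 3.

spin(right), straight(3), arc(right, 3)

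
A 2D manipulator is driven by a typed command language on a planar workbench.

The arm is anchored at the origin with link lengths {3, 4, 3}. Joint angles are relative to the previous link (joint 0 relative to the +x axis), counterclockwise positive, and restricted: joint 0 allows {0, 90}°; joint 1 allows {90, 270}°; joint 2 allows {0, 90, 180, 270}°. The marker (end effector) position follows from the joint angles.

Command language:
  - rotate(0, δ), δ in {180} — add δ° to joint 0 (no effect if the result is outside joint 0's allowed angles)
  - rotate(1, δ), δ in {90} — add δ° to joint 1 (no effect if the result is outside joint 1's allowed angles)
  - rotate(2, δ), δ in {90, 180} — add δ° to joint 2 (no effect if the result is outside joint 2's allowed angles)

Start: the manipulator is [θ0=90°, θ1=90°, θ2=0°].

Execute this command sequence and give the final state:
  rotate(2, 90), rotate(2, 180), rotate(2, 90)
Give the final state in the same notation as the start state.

begin: [θ0=90°, θ1=90°, θ2=0°]
[1] after rotate(2, 90): [θ0=90°, θ1=90°, θ2=90°]
[2] after rotate(2, 180): [θ0=90°, θ1=90°, θ2=270°]
[3] after rotate(2, 90): [θ0=90°, θ1=90°, θ2=0°]

[θ0=90°, θ1=90°, θ2=0°]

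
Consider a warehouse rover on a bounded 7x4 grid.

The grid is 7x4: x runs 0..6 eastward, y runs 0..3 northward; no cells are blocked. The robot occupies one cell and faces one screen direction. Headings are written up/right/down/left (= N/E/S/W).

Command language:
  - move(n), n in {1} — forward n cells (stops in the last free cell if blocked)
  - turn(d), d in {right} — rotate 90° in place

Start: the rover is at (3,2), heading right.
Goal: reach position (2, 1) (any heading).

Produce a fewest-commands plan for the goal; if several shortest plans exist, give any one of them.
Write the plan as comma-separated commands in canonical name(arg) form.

turn(right), move(1), turn(right), move(1)

initial: at (3,2), heading right
t=1 turn(right) ⇒ at (3,2), heading down
t=2 move(1) ⇒ at (3,1), heading down
t=3 turn(right) ⇒ at (3,1), heading left
t=4 move(1) ⇒ at (2,1), heading left
nothing shorter than 4 reaches the goal.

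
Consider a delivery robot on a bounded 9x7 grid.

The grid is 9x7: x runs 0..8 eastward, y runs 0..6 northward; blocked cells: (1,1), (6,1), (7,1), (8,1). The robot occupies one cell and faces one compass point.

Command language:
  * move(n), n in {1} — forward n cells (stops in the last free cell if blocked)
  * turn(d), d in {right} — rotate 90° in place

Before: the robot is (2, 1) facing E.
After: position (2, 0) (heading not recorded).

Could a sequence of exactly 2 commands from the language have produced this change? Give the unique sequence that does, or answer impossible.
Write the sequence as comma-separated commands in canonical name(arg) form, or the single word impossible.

turn(right), move(1)

key: order matters: swapping turn(right) and move(1) lands elsewhere
initial: (2, 1) facing E
[1] after turn(right): (2, 1) facing S
[2] after move(1): (2, 0) facing S
uniquely the one of 4 2-step routes that fits.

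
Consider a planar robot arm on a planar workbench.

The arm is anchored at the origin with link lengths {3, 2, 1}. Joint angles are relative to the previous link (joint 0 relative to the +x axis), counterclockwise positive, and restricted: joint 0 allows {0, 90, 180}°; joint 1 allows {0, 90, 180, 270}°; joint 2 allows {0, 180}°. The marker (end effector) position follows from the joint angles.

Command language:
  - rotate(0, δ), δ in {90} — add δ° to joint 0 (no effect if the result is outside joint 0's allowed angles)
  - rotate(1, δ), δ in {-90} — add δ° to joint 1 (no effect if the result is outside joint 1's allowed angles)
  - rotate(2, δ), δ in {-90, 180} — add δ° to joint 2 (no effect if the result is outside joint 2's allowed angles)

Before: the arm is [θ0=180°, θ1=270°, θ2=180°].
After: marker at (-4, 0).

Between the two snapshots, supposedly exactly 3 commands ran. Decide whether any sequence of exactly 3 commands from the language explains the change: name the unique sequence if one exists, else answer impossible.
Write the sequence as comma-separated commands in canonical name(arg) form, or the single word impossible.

start: [θ0=180°, θ1=270°, θ2=180°]
step 1 (rotate(1, -90)): [θ0=180°, θ1=180°, θ2=180°]
step 2 (rotate(1, -90)): [θ0=180°, θ1=90°, θ2=180°]
step 3 (rotate(1, -90)): [θ0=180°, θ1=0°, θ2=180°]
no rival 3-sequence matches.

rotate(1, -90), rotate(1, -90), rotate(1, -90)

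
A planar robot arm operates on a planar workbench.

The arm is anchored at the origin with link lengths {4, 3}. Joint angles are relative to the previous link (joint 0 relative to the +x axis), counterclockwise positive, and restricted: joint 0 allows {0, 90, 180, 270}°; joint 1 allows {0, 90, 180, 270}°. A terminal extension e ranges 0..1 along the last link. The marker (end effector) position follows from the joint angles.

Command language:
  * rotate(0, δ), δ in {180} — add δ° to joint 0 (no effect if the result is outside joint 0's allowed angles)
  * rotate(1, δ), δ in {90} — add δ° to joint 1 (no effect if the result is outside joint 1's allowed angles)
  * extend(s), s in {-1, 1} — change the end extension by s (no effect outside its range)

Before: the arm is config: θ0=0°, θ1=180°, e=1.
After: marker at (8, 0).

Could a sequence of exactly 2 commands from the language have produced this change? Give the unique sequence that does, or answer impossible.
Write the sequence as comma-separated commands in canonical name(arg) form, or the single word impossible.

rotate(1, 90), rotate(1, 90)

initial: config: θ0=0°, θ1=180°, e=1
[1] after rotate(1, 90): config: θ0=0°, θ1=270°, e=1
[2] after rotate(1, 90): config: θ0=0°, θ1=0°, e=1
no rival 2-sequence matches.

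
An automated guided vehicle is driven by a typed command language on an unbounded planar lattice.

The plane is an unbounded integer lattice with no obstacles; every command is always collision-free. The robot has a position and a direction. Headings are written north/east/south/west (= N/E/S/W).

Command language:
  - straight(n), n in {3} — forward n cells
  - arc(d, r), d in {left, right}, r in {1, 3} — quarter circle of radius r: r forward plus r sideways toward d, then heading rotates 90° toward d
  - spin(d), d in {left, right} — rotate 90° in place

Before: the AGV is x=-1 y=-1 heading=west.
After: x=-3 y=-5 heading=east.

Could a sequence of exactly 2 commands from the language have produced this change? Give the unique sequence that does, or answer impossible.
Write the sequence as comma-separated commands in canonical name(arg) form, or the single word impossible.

arc(left, 3), arc(left, 1)

key: cell and facing (now E) both changed — the 2 commands mix motion and turning
initial: x=-1 y=-1 heading=west
step 1 (arc(left, 3)): x=-4 y=-4 heading=south
step 2 (arc(left, 1)): x=-3 y=-5 heading=east
no other 2-command option fits: unique.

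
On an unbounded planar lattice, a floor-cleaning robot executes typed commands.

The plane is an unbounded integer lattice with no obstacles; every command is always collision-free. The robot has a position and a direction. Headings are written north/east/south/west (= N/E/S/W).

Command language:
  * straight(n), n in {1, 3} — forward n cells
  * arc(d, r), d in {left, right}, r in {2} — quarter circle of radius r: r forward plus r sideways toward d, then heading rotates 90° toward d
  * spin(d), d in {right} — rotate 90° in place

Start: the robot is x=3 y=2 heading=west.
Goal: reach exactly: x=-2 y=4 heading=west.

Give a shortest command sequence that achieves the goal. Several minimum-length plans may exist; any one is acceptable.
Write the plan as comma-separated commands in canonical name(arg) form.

spin(right), arc(left, 2), straight(3)

start: x=3 y=2 heading=west
step 1 (spin(right)): x=3 y=2 heading=north
step 2 (arc(left, 2)): x=1 y=4 heading=west
step 3 (straight(3)): x=-2 y=4 heading=west
shorter routes all fall short; 3 is best.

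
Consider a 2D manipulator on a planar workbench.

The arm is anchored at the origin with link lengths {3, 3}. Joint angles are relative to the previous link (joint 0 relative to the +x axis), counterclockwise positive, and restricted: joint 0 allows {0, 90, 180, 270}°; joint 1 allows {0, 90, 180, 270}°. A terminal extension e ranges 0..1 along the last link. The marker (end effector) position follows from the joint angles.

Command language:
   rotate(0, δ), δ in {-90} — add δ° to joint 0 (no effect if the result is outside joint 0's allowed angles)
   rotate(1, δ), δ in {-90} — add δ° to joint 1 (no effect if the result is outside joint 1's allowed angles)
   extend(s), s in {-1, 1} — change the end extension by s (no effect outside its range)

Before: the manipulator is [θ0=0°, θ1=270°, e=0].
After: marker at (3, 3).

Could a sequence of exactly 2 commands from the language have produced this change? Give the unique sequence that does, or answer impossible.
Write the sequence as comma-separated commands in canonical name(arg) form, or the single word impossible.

begin: [θ0=0°, θ1=270°, e=0]
[1] after rotate(1, -90): [θ0=0°, θ1=180°, e=0]
[2] after rotate(1, -90): [θ0=0°, θ1=90°, e=0]
no rival 2-sequence matches.

rotate(1, -90), rotate(1, -90)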